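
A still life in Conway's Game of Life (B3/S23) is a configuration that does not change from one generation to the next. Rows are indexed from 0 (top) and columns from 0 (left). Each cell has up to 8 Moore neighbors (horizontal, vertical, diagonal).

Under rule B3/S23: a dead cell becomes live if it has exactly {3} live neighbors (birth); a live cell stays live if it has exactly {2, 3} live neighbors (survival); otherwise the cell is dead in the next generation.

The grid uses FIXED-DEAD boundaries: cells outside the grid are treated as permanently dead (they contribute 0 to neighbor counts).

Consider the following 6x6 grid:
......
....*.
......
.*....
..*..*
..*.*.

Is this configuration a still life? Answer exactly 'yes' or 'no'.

Answer: no

Derivation:
Compute generation 1 and compare to generation 0 (given above):
Generation 1:
......
......
......
......
.***..
...*..
Cell (1,4) differs: gen0=1 vs gen1=0 -> NOT a still life.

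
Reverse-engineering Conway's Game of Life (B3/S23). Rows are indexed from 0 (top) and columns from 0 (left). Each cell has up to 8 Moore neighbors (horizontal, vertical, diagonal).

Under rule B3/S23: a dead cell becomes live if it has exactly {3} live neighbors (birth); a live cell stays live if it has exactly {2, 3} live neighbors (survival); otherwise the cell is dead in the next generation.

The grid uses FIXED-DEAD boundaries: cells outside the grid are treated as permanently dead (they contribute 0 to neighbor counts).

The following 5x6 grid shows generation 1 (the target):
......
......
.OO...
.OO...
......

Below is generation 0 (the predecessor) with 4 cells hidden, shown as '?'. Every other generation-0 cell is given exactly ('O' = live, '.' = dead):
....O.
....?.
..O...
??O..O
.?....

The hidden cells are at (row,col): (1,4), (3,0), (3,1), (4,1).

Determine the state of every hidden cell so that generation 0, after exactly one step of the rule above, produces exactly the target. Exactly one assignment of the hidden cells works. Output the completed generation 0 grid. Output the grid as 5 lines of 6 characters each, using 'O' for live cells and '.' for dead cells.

Answer: ....O.
......
..O...
.OO..O
......

Derivation:
Hidden generation-0 cells (in order): (1,4), (3,0), (3,1), (4,1).
A hidden cell only influences target cells in its own 3x3 neighborhood. Try each of the 2^4 = 16 assignments, step the completed generation 0 forward once under B3/S23, and compare with the target:
  (1,4)=. (3,0)=. (3,1)=. (4,1)=. -> step gives (2,1)='.' but target has 'O' -> reject
  (1,4)=. (3,0)=. (3,1)=. (4,1)=O -> step gives (2,1)='.' but target has 'O' -> reject
  (1,4)=. (3,0)=. (3,1)=O (4,1)=. -> step reproduces the target at every cell -> ACCEPT
  (1,4)=. (3,0)=. (3,1)=O (4,1)=O -> step gives (4,1)='O' but target has '.' -> reject
  (1,4)=. (3,0)=O (3,1)=. (4,1)=. -> step gives (2,2)='.' but target has 'O' -> reject
  (1,4)=. (3,0)=O (3,1)=. (4,1)=O -> step gives (2,2)='.' but target has 'O' -> reject
  (1,4)=. (3,0)=O (3,1)=O (4,1)=. -> step gives (2,1)='.' but target has 'O' -> reject
  (1,4)=. (3,0)=O (3,1)=O (4,1)=O -> step gives (2,1)='.' but target has 'O' -> reject
  (1,4)=O (3,0)=. (3,1)=. (4,1)=. -> step gives (1,3)='O' but target has '.' -> reject
  (1,4)=O (3,0)=. (3,1)=. (4,1)=O -> step gives (1,3)='O' but target has '.' -> reject
  (1,4)=O (3,0)=. (3,1)=O (4,1)=. -> step gives (1,3)='O' but target has '.' -> reject
  (1,4)=O (3,0)=. (3,1)=O (4,1)=O -> step gives (1,3)='O' but target has '.' -> reject
  (1,4)=O (3,0)=O (3,1)=. (4,1)=. -> step gives (1,3)='O' but target has '.' -> reject
  (1,4)=O (3,0)=O (3,1)=. (4,1)=O -> step gives (1,3)='O' but target has '.' -> reject
  (1,4)=O (3,0)=O (3,1)=O (4,1)=. -> step gives (1,3)='O' but target has '.' -> reject
  (1,4)=O (3,0)=O (3,1)=O (4,1)=O -> step gives (1,3)='O' but target has '.' -> reject
Unique solution: (1,4)=dead, (3,0)=dead, (3,1)=live, (4,1)=dead.
Check: live-neighbor counts of every cell in the completed generation 0:
000101
011211
132211
122210
122111
Applying B3/S23 to generation 0 with these counts gives:
......
......
.OO...
.OO...
......
which matches the target exactly.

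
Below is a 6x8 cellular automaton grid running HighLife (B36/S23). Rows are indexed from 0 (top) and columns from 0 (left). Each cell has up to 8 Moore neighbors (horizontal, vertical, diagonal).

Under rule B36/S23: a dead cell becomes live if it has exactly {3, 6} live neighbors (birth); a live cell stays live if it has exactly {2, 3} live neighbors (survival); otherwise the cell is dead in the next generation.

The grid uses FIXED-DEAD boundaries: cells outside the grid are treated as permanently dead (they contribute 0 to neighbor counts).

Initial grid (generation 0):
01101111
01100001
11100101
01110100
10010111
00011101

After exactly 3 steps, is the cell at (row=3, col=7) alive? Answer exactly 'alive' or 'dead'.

Answer: alive

Derivation:
Simulating step by step:
Generation 0 (given above): 27 live cells
Generation 1: 20 live cells
01110111
00001011
10001000
00010111
01000001
00010101
Generation 2: 20 live cells
00111101
01101001
00011000
00001111
00100111
00000010
Generation 3: 14 live cells
01101110
01000010
00100001
00000001
00001000
00000111

Cell (3,7) at generation 3: 1 -> alive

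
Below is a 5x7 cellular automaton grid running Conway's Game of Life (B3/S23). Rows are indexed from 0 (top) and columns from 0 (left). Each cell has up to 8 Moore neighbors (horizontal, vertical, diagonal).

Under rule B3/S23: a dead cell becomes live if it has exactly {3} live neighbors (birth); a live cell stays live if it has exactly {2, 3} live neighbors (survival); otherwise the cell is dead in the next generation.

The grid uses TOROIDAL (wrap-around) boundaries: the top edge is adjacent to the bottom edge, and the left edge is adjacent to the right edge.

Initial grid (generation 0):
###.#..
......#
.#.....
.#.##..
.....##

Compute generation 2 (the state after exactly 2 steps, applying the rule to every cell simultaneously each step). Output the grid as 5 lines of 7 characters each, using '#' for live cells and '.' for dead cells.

Answer: ##....#
#.#....
..#...#
#..###.
....##.

Derivation:
Simulating step by step:
Generation 0 (given above): 11 live cells
Generation 1: 11 live cells
##.....
..#....
#.#....
#.#.##.
.....##
Generation 2: 13 live cells
(generation 2 grid is the final answer)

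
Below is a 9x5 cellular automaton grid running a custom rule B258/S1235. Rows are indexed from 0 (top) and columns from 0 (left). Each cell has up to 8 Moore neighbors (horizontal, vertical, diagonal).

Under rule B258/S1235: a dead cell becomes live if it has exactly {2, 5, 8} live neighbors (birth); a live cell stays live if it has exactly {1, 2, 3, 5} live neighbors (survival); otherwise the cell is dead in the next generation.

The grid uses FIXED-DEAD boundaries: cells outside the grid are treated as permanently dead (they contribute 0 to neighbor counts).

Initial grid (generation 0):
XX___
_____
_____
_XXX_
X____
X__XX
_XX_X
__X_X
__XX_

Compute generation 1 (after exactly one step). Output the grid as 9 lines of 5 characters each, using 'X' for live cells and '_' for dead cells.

Answer: XX___
XX___
_X_X_
XXXX_
X____
X__XX
XXX_X
____X
_XXXX

Derivation:
Simulating step by step:
Generation 0 (given above): 16 live cells
Generation 1: 23 live cells
(generation 1 grid is the final answer)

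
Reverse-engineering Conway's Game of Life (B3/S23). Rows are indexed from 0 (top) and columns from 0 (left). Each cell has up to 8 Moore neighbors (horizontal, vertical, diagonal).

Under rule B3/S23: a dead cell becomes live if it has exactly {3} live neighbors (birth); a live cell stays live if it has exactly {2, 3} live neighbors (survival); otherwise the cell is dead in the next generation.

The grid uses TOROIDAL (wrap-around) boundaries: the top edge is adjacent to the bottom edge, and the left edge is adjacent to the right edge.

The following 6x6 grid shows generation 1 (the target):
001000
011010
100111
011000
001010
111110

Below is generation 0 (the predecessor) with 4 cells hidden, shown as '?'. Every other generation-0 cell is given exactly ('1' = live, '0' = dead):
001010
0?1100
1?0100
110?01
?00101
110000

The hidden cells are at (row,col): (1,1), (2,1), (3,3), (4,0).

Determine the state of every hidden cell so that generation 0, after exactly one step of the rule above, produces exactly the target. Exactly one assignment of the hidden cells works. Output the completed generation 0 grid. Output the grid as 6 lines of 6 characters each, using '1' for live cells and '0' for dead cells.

Answer: 001010
001100
100100
110001
100101
110000

Derivation:
Hidden generation-0 cells (in order): (1,1), (2,1), (3,3), (4,0).
A hidden cell only influences target cells in its own 3x3 neighborhood. Try each of the 2^4 = 16 assignments, step the completed generation 0 forward once under B3/S23, and compare with the target:
  (1,1)=0 (2,1)=0 (3,3)=0 (4,0)=0 -> step gives (3,5)='1' but target has '0' -> reject
  (1,1)=0 (2,1)=0 (3,3)=0 (4,0)=1 -> step reproduces the target at every cell -> ACCEPT
  (1,1)=0 (2,1)=0 (3,3)=1 (4,0)=0 -> step gives (2,4)='0' but target has '1' -> reject
  (1,1)=0 (2,1)=0 (3,3)=1 (4,0)=1 -> step gives (2,4)='0' but target has '1' -> reject
  (1,1)=0 (2,1)=1 (3,3)=0 (4,0)=0 -> step gives (1,1)='0' but target has '1' -> reject
  (1,1)=0 (2,1)=1 (3,3)=0 (4,0)=1 -> step gives (1,1)='0' but target has '1' -> reject
  (1,1)=0 (2,1)=1 (3,3)=1 (4,0)=0 -> step gives (1,1)='0' but target has '1' -> reject
  (1,1)=0 (2,1)=1 (3,3)=1 (4,0)=1 -> step gives (1,1)='0' but target has '1' -> reject
  (1,1)=1 (2,1)=0 (3,3)=0 (4,0)=0 -> step gives (0,0)='1' but target has '0' -> reject
  (1,1)=1 (2,1)=0 (3,3)=0 (4,0)=1 -> step gives (0,0)='1' but target has '0' -> reject
  (1,1)=1 (2,1)=0 (3,3)=1 (4,0)=0 -> step gives (0,0)='1' but target has '0' -> reject
  (1,1)=1 (2,1)=0 (3,3)=1 (4,0)=1 -> step gives (0,0)='1' but target has '0' -> reject
  (1,1)=1 (2,1)=1 (3,3)=0 (4,0)=0 -> step gives (0,0)='1' but target has '0' -> reject
  (1,1)=1 (2,1)=1 (3,3)=0 (4,0)=1 -> step gives (0,0)='1' but target has '0' -> reject
  (1,1)=1 (2,1)=1 (3,3)=1 (4,0)=0 -> step gives (0,0)='1' but target has '0' -> reject
  (1,1)=1 (2,1)=1 (3,3)=1 (4,0)=1 -> step gives (0,0)='1' but target has '0' -> reject
Unique solution: (1,1)=dead, (2,1)=dead, (3,3)=dead, (4,0)=live.
Check: live-neighbor counts of every cell in the completed generation 0:
243412
133432
344233
533244
653034
333334
Applying B3/S23 to generation 0 with these counts gives:
001000
011010
100111
011000
001010
111110
which matches the target exactly.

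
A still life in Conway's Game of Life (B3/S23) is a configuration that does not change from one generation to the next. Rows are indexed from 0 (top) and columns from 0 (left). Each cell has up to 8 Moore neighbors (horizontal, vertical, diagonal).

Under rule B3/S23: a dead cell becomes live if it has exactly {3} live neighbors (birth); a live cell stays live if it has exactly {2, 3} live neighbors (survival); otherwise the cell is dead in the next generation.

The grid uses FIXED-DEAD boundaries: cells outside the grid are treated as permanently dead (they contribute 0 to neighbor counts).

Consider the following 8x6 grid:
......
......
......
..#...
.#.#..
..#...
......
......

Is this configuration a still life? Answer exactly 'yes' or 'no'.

Answer: yes

Derivation:
Compute generation 1 and compare to generation 0 (given above):
Generation 1:
......
......
......
..#...
.#.#..
..#...
......
......
The grids are IDENTICAL -> still life.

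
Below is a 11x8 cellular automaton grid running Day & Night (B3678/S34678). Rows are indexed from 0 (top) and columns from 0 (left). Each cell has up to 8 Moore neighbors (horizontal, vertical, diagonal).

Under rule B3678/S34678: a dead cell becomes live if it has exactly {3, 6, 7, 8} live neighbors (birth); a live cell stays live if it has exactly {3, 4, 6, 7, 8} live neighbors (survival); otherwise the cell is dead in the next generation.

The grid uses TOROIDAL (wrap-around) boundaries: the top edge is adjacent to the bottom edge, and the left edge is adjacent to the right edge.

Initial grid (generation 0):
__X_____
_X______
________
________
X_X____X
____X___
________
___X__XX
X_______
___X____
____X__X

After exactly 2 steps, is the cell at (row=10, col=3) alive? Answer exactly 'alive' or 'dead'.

Answer: dead

Derivation:
Simulating step by step:
Generation 0 (given above): 13 live cells
Generation 1: 2 live cells
________
________
________
________
________
________
________
________
_______X
________
___X____
Generation 2: 0 live cells
________
________
________
________
________
________
________
________
________
________
________

Cell (10,3) at generation 2: 0 -> dead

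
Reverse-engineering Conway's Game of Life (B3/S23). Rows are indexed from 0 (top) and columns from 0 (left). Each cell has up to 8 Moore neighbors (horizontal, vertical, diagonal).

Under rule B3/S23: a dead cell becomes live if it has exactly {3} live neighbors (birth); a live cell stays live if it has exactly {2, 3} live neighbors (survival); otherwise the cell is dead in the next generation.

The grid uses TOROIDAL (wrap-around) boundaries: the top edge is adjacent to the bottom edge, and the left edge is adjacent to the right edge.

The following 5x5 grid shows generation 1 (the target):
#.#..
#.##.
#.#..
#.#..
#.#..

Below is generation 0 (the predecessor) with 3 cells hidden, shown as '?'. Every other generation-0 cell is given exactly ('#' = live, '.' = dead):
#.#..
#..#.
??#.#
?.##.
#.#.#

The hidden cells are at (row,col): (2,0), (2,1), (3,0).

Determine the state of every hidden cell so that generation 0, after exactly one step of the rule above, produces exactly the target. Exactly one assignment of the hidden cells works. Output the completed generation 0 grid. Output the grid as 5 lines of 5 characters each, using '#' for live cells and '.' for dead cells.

Hidden generation-0 cells (in order): (2,0), (2,1), (3,0).
A hidden cell only influences target cells in its own 3x3 neighborhood. Try each of the 2^3 = 8 assignments, step the completed generation 0 forward once under B3/S23, and compare with the target:
  (2,0)=. (2,1)=. (3,0)=. -> step gives (2,0)='.' but target has '#' -> reject
  (2,0)=. (2,1)=. (3,0)=# -> step reproduces the target at every cell -> ACCEPT
  (2,0)=. (2,1)=# (3,0)=. -> step gives (1,2)='.' but target has '#' -> reject
  (2,0)=. (2,1)=# (3,0)=# -> step gives (1,2)='.' but target has '#' -> reject
  (2,0)=# (2,1)=. (3,0)=. -> step gives (3,0)='.' but target has '#' -> reject
  (2,0)=# (2,1)=. (3,0)=# -> step gives (3,0)='.' but target has '#' -> reject
  (2,0)=# (2,1)=# (3,0)=. -> step gives (1,0)='.' but target has '#' -> reject
  (2,0)=# (2,1)=# (3,0)=# -> step gives (1,0)='.' but target has '#' -> reject
Unique solution: (2,0)=dead, (2,1)=dead, (3,0)=live.
Check: live-neighbor counts of every cell in the completed generation 0:
35245
24334
34354
35355
36354
Applying B3/S23 to generation 0 with these counts gives:
#.#..
#.##.
#.#..
#.#..
#.#..
which matches the target exactly.

Answer: #.#..
#..#.
..#.#
#.##.
#.#.#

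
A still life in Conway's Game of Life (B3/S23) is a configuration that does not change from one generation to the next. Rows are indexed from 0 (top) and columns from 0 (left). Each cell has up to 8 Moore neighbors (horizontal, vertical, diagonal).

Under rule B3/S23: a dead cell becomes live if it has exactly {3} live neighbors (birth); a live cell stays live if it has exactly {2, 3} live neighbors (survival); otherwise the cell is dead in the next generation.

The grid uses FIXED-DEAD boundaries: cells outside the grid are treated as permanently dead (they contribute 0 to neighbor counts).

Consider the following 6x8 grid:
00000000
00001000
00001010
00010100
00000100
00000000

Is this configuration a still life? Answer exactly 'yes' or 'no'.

Answer: no

Derivation:
Compute generation 1 and compare to generation 0 (given above):
Generation 1:
00000000
00000100
00011000
00000110
00001000
00000000
Cell (1,4) differs: gen0=1 vs gen1=0 -> NOT a still life.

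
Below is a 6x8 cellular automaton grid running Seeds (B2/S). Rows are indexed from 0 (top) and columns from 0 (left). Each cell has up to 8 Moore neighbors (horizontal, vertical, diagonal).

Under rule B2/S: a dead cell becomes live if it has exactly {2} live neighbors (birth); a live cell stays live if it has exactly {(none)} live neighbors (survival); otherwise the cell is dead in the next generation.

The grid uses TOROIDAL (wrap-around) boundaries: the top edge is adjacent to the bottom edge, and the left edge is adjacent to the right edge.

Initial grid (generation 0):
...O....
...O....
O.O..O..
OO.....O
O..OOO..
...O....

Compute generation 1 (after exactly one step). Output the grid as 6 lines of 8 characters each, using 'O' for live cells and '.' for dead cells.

Simulating step by step:
Generation 0 (given above): 13 live cells
Generation 1: 6 live cells
(generation 1 grid is the final answer)

Answer: ........
.O......
...OO.O.
........
......O.
.....O..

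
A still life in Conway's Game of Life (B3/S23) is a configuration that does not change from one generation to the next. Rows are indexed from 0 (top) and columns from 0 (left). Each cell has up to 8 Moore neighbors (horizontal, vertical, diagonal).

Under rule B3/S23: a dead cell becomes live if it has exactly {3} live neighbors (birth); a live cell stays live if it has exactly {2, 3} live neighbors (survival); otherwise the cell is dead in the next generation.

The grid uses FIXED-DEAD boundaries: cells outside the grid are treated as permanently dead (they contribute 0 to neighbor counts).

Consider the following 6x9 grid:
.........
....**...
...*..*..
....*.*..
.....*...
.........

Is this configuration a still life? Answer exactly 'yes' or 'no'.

Compute generation 1 and compare to generation 0 (given above):
Generation 1:
.........
....**...
...*..*..
....*.*..
.....*...
.........
The grids are IDENTICAL -> still life.

Answer: yes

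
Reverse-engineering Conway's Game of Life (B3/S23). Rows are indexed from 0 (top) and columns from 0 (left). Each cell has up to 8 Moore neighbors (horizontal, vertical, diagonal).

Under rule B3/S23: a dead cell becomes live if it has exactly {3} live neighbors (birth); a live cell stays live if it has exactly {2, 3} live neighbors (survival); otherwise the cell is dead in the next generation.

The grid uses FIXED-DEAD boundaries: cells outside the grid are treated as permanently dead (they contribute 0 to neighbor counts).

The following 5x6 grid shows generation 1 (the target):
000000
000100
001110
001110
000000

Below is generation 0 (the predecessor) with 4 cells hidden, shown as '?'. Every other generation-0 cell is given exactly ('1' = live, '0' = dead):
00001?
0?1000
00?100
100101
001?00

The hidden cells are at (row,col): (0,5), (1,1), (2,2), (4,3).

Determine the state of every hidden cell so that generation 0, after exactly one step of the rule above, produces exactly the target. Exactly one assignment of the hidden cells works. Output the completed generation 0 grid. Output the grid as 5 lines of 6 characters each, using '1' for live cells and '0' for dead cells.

Answer: 000010
001000
000100
100101
001000

Derivation:
Hidden generation-0 cells (in order): (0,5), (1,1), (2,2), (4,3).
A hidden cell only influences target cells in its own 3x3 neighborhood. Try each of the 2^4 = 16 assignments, step the completed generation 0 forward once under B3/S23, and compare with the target:
  (0,5)=0 (1,1)=0 (2,2)=0 (4,3)=0 -> step reproduces the target at every cell -> ACCEPT
  (0,5)=0 (1,1)=0 (2,2)=0 (4,3)=1 -> step gives (3,2)='0' but target has '1' -> reject
  (0,5)=0 (1,1)=0 (2,2)=1 (4,3)=0 -> step gives (1,2)='1' but target has '0' -> reject
  (0,5)=0 (1,1)=0 (2,2)=1 (4,3)=1 -> step gives (1,2)='1' but target has '0' -> reject
  (0,5)=0 (1,1)=1 (2,2)=0 (4,3)=0 -> step gives (1,2)='1' but target has '0' -> reject
  (0,5)=0 (1,1)=1 (2,2)=0 (4,3)=1 -> step gives (1,2)='1' but target has '0' -> reject
  (0,5)=0 (1,1)=1 (2,2)=1 (4,3)=0 -> step gives (1,1)='1' but target has '0' -> reject
  (0,5)=0 (1,1)=1 (2,2)=1 (4,3)=1 -> step gives (1,1)='1' but target has '0' -> reject
  (0,5)=1 (1,1)=0 (2,2)=0 (4,3)=0 -> step gives (1,4)='1' but target has '0' -> reject
  (0,5)=1 (1,1)=0 (2,2)=0 (4,3)=1 -> step gives (1,4)='1' but target has '0' -> reject
  (0,5)=1 (1,1)=0 (2,2)=1 (4,3)=0 -> step gives (1,2)='1' but target has '0' -> reject
  (0,5)=1 (1,1)=0 (2,2)=1 (4,3)=1 -> step gives (1,2)='1' but target has '0' -> reject
  (0,5)=1 (1,1)=1 (2,2)=0 (4,3)=0 -> step gives (1,2)='1' but target has '0' -> reject
  (0,5)=1 (1,1)=1 (2,2)=0 (4,3)=1 -> step gives (1,2)='1' but target has '0' -> reject
  (0,5)=1 (1,1)=1 (2,2)=1 (4,3)=0 -> step gives (1,1)='1' but target has '0' -> reject
  (0,5)=1 (1,1)=1 (2,2)=1 (4,3)=1 -> step gives (1,1)='1' but target has '0' -> reject
Unique solution: (0,5)=dead, (1,1)=dead, (2,2)=dead, (4,3)=dead.
Check: live-neighbor counts of every cell in the completed generation 0:
011201
011321
123231
023230
121221
Applying B3/S23 to generation 0 with these counts gives:
000000
000100
001110
001110
000000
which matches the target exactly.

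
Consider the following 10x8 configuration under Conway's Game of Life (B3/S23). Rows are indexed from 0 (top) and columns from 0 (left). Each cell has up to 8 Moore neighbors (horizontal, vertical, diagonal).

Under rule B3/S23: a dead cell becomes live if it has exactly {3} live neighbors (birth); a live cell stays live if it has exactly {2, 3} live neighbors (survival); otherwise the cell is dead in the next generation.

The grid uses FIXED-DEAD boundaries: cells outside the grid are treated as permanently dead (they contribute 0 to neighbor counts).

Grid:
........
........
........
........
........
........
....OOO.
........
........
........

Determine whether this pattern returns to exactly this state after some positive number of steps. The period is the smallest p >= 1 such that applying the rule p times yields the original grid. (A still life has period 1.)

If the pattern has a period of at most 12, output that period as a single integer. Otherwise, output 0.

Simulating and comparing each generation to the original:
Gen 0 (original, given above): 3 live cells
Gen 1: 3 live cells, differs from original
Gen 2: 3 live cells, MATCHES original -> period = 2

Answer: 2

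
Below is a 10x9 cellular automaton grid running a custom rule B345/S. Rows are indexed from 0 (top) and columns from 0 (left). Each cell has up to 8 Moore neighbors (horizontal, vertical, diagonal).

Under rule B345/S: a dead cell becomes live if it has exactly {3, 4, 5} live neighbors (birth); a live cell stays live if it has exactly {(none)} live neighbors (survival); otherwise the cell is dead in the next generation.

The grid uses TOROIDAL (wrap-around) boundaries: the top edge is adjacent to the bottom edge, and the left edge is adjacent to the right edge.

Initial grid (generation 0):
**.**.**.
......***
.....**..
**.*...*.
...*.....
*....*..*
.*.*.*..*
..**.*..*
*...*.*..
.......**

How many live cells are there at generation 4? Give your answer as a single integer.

Simulating step by step:
Generation 0 (given above): 32 live cells
Generation 1: 37 live cells
.....*...
*...**...
*......**
..*.*.*..
***.*...*
..*.*....
*.*.*.**.
**..*.**.
...*.*.**
**.****..
Generation 2: 35 live cells
**.*..*..
......*.*
.*.****..
**.*.*.**
.....*...
*....*.**
.*.*.*..*
..**.*...
***......
..*....**
Generation 3: 35 live cells
..*....**
******.*.
*.*....**
..*...*..
**..*.**.
....*.*..
*.*.*.**.
**..*....
...*....*
*..*.....
Generation 4: 39 live cells
**.**.*..
......*..
...****..
**.*.*.**
...*.*...
**.*...**
.*.*.*..*
..**.*.**
***.*....
..*....**
Population at generation 4: 39

Answer: 39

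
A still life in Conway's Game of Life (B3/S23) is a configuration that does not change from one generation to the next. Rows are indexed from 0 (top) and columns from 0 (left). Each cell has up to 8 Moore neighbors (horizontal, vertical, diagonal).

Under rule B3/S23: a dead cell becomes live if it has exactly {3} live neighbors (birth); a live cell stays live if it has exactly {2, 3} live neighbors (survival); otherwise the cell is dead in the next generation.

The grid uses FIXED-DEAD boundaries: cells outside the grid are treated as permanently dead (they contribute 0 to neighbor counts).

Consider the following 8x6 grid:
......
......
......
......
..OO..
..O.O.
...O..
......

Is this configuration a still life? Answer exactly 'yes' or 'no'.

Compute generation 1 and compare to generation 0 (given above):
Generation 1:
......
......
......
......
..OO..
..O.O.
...O..
......
The grids are IDENTICAL -> still life.

Answer: yes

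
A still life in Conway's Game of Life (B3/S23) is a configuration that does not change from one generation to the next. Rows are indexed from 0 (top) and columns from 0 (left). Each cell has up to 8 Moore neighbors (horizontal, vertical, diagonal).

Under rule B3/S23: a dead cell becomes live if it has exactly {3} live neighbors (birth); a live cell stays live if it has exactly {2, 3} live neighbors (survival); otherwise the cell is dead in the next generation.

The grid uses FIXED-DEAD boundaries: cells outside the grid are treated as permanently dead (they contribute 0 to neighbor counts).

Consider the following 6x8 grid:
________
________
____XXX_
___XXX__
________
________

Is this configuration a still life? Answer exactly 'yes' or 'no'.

Compute generation 1 and compare to generation 0 (given above):
Generation 1:
________
_____X__
___X__X_
___X__X_
____X___
________
Cell (1,5) differs: gen0=0 vs gen1=1 -> NOT a still life.

Answer: no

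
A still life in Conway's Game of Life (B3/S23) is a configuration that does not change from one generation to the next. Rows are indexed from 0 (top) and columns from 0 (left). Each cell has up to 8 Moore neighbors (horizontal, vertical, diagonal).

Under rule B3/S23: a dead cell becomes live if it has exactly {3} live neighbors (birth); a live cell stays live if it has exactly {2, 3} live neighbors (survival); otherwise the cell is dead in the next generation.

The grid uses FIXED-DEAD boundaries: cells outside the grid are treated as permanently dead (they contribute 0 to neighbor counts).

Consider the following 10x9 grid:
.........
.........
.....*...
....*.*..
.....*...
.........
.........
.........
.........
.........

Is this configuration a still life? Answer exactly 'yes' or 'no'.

Answer: yes

Derivation:
Compute generation 1 and compare to generation 0 (given above):
Generation 1:
.........
.........
.....*...
....*.*..
.....*...
.........
.........
.........
.........
.........
The grids are IDENTICAL -> still life.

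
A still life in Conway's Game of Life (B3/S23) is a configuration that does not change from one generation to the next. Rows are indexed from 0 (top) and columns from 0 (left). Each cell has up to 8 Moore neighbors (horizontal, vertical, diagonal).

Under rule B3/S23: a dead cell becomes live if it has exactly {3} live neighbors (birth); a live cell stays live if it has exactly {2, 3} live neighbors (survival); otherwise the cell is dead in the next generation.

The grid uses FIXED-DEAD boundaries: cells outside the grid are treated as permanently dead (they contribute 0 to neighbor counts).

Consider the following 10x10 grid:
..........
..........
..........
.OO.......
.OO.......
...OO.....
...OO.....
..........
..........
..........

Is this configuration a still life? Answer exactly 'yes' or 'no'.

Compute generation 1 and compare to generation 0 (given above):
Generation 1:
..........
..........
..........
.OO.......
.O........
....O.....
...OO.....
..........
..........
..........
Cell (4,2) differs: gen0=1 vs gen1=0 -> NOT a still life.

Answer: no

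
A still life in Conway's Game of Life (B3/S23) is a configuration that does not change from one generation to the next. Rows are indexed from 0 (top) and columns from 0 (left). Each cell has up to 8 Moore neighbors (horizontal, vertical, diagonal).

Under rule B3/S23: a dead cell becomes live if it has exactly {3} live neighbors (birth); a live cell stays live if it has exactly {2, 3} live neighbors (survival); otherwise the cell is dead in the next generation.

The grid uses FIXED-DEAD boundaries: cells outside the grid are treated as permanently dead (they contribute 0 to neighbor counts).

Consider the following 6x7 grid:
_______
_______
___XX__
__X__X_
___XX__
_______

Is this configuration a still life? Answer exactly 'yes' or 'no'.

Compute generation 1 and compare to generation 0 (given above):
Generation 1:
_______
_______
___XX__
__X__X_
___XX__
_______
The grids are IDENTICAL -> still life.

Answer: yes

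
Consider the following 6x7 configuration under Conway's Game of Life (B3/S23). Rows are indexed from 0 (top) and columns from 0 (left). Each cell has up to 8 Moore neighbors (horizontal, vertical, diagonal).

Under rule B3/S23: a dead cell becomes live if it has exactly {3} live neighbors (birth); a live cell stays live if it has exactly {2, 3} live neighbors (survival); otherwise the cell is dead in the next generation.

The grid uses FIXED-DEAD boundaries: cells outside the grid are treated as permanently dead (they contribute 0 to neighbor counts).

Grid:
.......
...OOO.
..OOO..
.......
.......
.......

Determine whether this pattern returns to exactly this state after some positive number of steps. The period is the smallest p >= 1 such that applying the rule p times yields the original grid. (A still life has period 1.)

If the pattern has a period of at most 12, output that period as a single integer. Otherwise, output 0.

Simulating and comparing each generation to the original:
Gen 0 (original, given above): 6 live cells
Gen 1: 6 live cells, differs from original
Gen 2: 6 live cells, MATCHES original -> period = 2

Answer: 2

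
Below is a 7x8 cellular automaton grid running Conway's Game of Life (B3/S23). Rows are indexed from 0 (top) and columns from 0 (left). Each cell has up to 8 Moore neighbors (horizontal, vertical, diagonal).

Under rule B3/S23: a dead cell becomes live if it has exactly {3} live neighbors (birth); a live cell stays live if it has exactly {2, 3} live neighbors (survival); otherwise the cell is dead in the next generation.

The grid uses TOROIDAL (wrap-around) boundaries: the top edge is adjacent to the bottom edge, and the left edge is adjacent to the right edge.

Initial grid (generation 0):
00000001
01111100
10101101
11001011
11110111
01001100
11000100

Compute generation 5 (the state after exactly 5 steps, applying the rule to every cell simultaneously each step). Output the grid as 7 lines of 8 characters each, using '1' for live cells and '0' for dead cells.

Answer: 00000001
00001010
00000000
00000000
00001000
00110110
00010001

Derivation:
Simulating step by step:
Generation 0 (given above): 29 live cells
Generation 1: 14 live cells
00010110
01100101
00000000
00000000
00010000
00010000
11001110
Generation 2: 11 live cells
00010000
00101100
00000000
00000000
00000000
00110100
00110011
Generation 3: 9 live cells
00000110
00011000
00000000
00000000
00000000
00111010
00000010
Generation 4: 12 live cells
00001110
00001100
00000000
00000000
00010000
00010100
00011011
Generation 5: 10 live cells
(generation 5 grid is the final answer)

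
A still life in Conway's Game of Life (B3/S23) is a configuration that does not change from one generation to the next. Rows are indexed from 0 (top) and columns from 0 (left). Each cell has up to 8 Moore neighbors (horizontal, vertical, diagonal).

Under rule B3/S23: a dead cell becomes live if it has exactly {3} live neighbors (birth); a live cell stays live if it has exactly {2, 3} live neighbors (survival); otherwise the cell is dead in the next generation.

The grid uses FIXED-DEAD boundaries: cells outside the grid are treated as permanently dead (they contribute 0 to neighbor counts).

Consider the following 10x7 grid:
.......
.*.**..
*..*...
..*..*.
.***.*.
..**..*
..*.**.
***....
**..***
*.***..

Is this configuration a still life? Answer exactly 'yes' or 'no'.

Compute generation 1 and compare to generation 0 (given above):
Generation 1:
.......
..***..
.*.*...
.......
.*...**
......*
....**.
*.*...*
....**.
*.***..
Cell (1,1) differs: gen0=1 vs gen1=0 -> NOT a still life.

Answer: no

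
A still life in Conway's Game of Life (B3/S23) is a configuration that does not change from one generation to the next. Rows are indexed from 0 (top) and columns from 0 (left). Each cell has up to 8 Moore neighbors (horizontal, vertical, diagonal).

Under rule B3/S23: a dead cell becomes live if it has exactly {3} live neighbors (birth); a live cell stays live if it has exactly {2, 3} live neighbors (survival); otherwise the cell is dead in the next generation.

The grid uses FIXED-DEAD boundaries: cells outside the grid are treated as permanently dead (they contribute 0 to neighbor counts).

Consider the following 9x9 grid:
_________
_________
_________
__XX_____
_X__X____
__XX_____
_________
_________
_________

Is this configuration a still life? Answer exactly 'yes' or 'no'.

Answer: yes

Derivation:
Compute generation 1 and compare to generation 0 (given above):
Generation 1:
_________
_________
_________
__XX_____
_X__X____
__XX_____
_________
_________
_________
The grids are IDENTICAL -> still life.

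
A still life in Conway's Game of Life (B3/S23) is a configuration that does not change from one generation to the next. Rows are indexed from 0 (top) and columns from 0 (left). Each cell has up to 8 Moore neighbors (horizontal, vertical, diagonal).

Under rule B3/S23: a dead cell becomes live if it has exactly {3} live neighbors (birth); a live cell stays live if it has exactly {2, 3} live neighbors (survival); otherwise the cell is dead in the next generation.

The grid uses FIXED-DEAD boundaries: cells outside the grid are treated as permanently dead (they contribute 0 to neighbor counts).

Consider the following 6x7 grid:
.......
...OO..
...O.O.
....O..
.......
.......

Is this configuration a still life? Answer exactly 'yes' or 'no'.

Compute generation 1 and compare to generation 0 (given above):
Generation 1:
.......
...OO..
...O.O.
....O..
.......
.......
The grids are IDENTICAL -> still life.

Answer: yes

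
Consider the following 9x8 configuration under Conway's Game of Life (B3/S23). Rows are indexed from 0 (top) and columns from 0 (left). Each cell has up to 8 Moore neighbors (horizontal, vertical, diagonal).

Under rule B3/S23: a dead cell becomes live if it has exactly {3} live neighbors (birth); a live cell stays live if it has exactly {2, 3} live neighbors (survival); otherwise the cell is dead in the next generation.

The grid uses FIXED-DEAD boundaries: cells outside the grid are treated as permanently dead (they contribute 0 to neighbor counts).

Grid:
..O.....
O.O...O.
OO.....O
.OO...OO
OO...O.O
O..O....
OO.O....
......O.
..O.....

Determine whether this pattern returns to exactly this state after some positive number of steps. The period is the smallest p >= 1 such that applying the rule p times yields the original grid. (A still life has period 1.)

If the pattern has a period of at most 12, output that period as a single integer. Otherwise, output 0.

Simulating and comparing each generation to the original:
Gen 0 (original, given above): 22 live cells
Gen 1: 15 live cells, differs from original
Gen 2: 11 live cells, differs from original
Gen 3: 6 live cells, differs from original
Gen 4: 6 live cells, differs from original
Gen 5: 5 live cells, differs from original
Gen 6: 5 live cells, differs from original
Gen 7: 5 live cells, differs from original
Gen 8: 3 live cells, differs from original
Gen 9: 2 live cells, differs from original
Gen 10: 0 live cells, differs from original
Gen 11: 0 live cells, differs from original
Gen 12: 0 live cells, differs from original
No period found within 12 steps.

Answer: 0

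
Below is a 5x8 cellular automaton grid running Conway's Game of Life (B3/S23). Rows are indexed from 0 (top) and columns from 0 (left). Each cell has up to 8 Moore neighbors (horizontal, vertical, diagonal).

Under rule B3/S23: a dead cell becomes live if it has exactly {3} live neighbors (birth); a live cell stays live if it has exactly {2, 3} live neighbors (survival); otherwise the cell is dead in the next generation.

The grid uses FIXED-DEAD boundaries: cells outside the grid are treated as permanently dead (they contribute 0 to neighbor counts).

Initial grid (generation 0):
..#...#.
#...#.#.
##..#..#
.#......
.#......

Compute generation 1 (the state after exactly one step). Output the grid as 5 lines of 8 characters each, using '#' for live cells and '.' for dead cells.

Simulating step by step:
Generation 0 (given above): 11 live cells
Generation 1: 10 live cells
(generation 1 grid is the final answer)

Answer: .....#..
#..#..##
##...#..
.##.....
........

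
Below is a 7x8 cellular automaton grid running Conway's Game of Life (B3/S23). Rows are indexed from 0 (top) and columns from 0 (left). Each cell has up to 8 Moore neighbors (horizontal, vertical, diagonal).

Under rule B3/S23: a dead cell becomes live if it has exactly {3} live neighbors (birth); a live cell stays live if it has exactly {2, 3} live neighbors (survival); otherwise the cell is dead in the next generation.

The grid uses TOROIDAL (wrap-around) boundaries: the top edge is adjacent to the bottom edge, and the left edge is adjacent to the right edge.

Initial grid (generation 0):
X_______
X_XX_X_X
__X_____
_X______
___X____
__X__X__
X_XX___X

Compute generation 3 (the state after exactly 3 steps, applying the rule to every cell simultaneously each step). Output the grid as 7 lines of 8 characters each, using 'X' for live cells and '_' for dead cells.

Answer: ____X_X_
XX_X_XX_
X__X___X
_X______
_X______
X__X___X
XX_XXXXX

Derivation:
Simulating step by step:
Generation 0 (given above): 15 live cells
Generation 1: 18 live cells
____X_X_
X_XX___X
X_XX____
__X_____
__X_____
_XX_X___
X_XX___X
Generation 2: 16 live cells
____X_X_
X_X_X__X
X______X
__X_____
__X_____
X_______
X_X_XX_X
Generation 3: 22 live cells
(generation 3 grid is the final answer)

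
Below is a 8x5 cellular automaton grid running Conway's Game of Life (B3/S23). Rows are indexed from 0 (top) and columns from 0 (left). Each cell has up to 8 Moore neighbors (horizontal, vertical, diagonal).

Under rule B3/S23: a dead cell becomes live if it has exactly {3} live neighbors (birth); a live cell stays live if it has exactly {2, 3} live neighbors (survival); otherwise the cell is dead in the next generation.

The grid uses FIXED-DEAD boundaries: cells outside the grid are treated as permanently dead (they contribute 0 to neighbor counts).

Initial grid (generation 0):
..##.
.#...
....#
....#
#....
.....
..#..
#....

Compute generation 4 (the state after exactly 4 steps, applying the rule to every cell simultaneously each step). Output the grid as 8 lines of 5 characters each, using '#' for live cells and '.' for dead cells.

Answer: ..##.
..##.
.....
.....
.....
.....
.....
.....

Derivation:
Simulating step by step:
Generation 0 (given above): 8 live cells
Generation 1: 3 live cells
..#..
..##.
.....
.....
.....
.....
.....
.....
Generation 2: 4 live cells
..##.
..##.
.....
.....
.....
.....
.....
.....
Generation 3: 4 live cells
..##.
..##.
.....
.....
.....
.....
.....
.....
Generation 4: 4 live cells
(generation 4 grid is the final answer)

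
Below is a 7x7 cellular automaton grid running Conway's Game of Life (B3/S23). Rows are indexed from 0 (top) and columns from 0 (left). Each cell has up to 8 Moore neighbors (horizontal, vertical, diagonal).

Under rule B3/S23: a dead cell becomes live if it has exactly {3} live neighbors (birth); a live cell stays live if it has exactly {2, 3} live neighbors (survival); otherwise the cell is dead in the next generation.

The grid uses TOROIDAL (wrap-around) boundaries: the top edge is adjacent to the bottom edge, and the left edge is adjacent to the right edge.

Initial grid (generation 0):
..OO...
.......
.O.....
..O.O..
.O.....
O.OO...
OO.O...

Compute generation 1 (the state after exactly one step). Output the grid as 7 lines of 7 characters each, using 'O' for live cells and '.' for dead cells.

Answer: .OOO...
..O....
.......
.OO....
.O.....
O..O...
O...O..

Derivation:
Simulating step by step:
Generation 0 (given above): 12 live cells
Generation 1: 11 live cells
(generation 1 grid is the final answer)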